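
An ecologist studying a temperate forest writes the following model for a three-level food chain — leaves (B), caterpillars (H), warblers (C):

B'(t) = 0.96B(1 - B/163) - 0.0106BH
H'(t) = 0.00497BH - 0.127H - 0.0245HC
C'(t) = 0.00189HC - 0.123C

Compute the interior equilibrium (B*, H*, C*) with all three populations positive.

From dC/dt = 0: 0.00189H* = 0.123, so H* = 65.1.
From dB/dt = 0: 0.96(1 - B*/163) = 0.0106·65.1, giving B* = 163·(1 - 0.719) = 45.9.
From dH/dt = 0: 0.00497·45.9 - 0.127 = 0.0245C*, so C* = 0.101/0.0245 = 4.12.

B* ≈ 45.9, H* ≈ 65.1, C* ≈ 4.12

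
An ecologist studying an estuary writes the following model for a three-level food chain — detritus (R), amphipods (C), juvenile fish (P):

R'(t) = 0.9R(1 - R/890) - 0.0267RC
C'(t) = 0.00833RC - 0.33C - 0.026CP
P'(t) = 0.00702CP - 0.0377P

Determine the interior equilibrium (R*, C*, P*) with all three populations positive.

From dP/dt = 0: 0.00702C* = 0.0377, so C* = 5.37.
From dR/dt = 0: 0.9(1 - R*/890) = 0.0267·5.37, giving R* = 890·(1 - 0.159) = 748.
From dC/dt = 0: 0.00833·748 - 0.33 = 0.026P*, so P* = 5.9/0.026 = 227.

R* ≈ 748, C* ≈ 5.37, P* ≈ 227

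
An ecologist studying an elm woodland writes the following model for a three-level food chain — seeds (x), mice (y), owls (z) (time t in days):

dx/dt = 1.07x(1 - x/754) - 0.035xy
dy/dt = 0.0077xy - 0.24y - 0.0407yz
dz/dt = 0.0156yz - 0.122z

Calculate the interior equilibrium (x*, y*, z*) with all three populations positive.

From dz/dt = 0: 0.0156y* = 0.122, so y* = 7.82.
From dx/dt = 0: 1.07(1 - x*/754) = 0.035·7.82, giving x* = 754·(1 - 0.256) = 561.
From dy/dt = 0: 0.0077·561 - 0.24 = 0.0407z*, so z* = 4.08/0.0407 = 100.

x* ≈ 561, y* ≈ 7.82, z* ≈ 100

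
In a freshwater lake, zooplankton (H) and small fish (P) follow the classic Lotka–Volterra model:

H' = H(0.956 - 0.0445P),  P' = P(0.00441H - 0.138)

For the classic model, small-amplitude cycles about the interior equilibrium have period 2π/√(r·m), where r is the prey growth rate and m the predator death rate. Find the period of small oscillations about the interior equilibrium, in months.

T ≈ 17.3 months

Here r = 0.956 and m = 0.138, so r·m = 0.132.
ω = √0.132 = 0.363 per month, hence T = 2π/ω ≈ 17.3 months.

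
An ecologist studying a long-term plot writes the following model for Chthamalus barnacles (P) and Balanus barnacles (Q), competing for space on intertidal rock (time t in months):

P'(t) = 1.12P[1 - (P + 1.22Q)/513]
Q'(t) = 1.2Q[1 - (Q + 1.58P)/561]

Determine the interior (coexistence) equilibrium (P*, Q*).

P* ≈ 185, Q* ≈ 269

Setting both brackets to zero gives the nullclines P + 1.22Q = 513 and 1.58P + Q = 561.
Substituting Q = 561 - 1.58P into the first: P(1 - 1.22·1.58) = 513 - 1.22·561.
So P* = -171/-0.928 = 185, and then Q* = 561 - 1.58·185 = 269.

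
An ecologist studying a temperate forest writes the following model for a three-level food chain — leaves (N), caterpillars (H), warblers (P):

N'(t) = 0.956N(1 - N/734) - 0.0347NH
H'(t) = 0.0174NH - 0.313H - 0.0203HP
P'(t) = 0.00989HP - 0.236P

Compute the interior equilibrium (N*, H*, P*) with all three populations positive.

From dP/dt = 0: 0.00989H* = 0.236, so H* = 23.9.
From dN/dt = 0: 0.956(1 - N*/734) = 0.0347·23.9, giving N* = 734·(1 - 0.866) = 98.3.
From dH/dt = 0: 0.0174·98.3 - 0.313 = 0.0203P*, so P* = 1.4/0.0203 = 68.8.

N* ≈ 98.3, H* ≈ 23.9, P* ≈ 68.8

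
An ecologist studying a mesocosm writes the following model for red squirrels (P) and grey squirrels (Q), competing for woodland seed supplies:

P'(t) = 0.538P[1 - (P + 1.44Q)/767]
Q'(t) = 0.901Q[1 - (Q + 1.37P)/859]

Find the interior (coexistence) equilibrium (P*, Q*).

Setting both brackets to zero gives the nullclines P + 1.44Q = 767 and 1.37P + Q = 859.
Substituting Q = 859 - 1.37P into the first: P(1 - 1.44·1.37) = 767 - 1.44·859.
So P* = -470/-0.973 = 483, and then Q* = 859 - 1.37·483 = 197.

P* ≈ 483, Q* ≈ 197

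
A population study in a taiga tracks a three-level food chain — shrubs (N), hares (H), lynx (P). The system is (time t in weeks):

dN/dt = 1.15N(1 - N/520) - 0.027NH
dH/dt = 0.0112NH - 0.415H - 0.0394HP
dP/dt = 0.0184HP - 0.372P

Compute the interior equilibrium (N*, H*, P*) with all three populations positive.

N* ≈ 273, H* ≈ 20.2, P* ≈ 67.1

From dP/dt = 0: 0.0184H* = 0.372, so H* = 20.2.
From dN/dt = 0: 1.15(1 - N*/520) = 0.027·20.2, giving N* = 520·(1 - 0.475) = 273.
From dH/dt = 0: 0.0112·273 - 0.415 = 0.0394P*, so P* = 2.64/0.0394 = 67.1.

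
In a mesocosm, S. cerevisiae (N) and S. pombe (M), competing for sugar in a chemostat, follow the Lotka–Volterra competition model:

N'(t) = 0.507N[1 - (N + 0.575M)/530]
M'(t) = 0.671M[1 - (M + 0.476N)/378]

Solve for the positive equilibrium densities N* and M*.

N* ≈ 430, M* ≈ 173

Setting both brackets to zero gives the nullclines N + 0.575M = 530 and 0.476N + M = 378.
Substituting M = 378 - 0.476N into the first: N(1 - 0.575·0.476) = 530 - 0.575·378.
So N* = 313/0.726 = 430, and then M* = 378 - 0.476·430 = 173.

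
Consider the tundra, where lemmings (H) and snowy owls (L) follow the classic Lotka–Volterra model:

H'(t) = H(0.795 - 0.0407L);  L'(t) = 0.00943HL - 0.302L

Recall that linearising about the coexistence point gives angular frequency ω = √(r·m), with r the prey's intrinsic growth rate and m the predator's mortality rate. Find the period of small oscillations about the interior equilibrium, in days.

Here r = 0.795 and m = 0.302, so r·m = 0.24.
ω = √0.24 = 0.49 per day, hence T = 2π/ω ≈ 12.8 days.

T ≈ 12.8 days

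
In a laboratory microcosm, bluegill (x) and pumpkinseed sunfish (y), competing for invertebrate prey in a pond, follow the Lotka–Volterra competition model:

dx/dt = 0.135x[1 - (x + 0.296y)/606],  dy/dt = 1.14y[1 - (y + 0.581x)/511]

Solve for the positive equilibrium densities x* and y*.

Setting both brackets to zero gives the nullclines x + 0.296y = 606 and 0.581x + y = 511.
Substituting y = 511 - 0.581x into the first: x(1 - 0.296·0.581) = 606 - 0.296·511.
So x* = 455/0.828 = 549, and then y* = 511 - 0.581·549 = 192.

x* ≈ 549, y* ≈ 192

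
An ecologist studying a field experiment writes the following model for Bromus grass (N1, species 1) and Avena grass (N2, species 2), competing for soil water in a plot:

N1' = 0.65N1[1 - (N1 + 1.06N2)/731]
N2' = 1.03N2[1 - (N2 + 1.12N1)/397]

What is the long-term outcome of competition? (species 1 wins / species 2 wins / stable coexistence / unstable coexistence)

Compare the nullcline intercepts: K1/α12 = 731/1.06 = 690 > K2 = 397; K2/α21 = 397/1.12 = 354 < K1 = 731.
Since the inequalities point opposite ways, species 1 can invade but species 2 cannot.

species 1 excludes species 2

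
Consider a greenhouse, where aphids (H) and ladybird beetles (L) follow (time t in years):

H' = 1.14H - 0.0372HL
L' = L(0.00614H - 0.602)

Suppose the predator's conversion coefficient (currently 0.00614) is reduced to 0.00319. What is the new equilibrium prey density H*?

At the interior fixed point, setting dL/dt = 0 with L > 0 fixes H* = (predator death rate)/(HL coefficient) — independent of the other coefficients.
With the change, H* = 0.602/0.00319 = 189; it rises from 98.

H* ≈ 189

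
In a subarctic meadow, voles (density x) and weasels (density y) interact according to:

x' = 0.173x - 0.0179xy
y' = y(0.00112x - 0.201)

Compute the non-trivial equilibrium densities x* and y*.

x* ≈ 179, y* ≈ 9.66

Set dy/dt = 0 with y > 0: 0.00112x - 0.201 = 0, so x* = 0.201/0.00112 = 179.
Set dx/dt = 0 with x > 0: 0.173 - 0.0179y = 0, so y* = 0.173/0.0179 = 9.66.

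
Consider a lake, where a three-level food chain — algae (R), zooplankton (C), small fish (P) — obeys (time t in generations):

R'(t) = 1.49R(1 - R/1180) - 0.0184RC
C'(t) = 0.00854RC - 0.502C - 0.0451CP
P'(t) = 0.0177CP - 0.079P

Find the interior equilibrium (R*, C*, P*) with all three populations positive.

From dP/dt = 0: 0.0177C* = 0.079, so C* = 4.46.
From dR/dt = 0: 1.49(1 - R*/1180) = 0.0184·4.46, giving R* = 1180·(1 - 0.0551) = 1110.
From dC/dt = 0: 0.00854·1110 - 0.502 = 0.0451P*, so P* = 9.02/0.0451 = 200.

R* ≈ 1110, C* ≈ 4.46, P* ≈ 200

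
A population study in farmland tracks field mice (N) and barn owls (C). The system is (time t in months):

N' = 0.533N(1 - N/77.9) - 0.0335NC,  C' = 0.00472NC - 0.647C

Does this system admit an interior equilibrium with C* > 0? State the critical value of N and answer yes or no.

Threshold N = 137; K < 137, so no, the predator goes extinct.

The predator equation gives dC/dt > 0 only when N > 0.647/0.00472 = 137.
Without the predator, N → K = 77.9. Since 77.9 < 137, the predator cannot invade.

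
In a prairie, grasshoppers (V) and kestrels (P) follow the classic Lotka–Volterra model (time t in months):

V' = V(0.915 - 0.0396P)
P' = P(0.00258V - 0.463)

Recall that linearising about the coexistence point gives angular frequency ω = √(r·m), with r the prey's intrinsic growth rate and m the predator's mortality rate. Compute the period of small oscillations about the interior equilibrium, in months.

T ≈ 9.65 months

Here r = 0.915 and m = 0.463, so r·m = 0.424.
ω = √0.424 = 0.651 per month, hence T = 2π/ω ≈ 9.65 months.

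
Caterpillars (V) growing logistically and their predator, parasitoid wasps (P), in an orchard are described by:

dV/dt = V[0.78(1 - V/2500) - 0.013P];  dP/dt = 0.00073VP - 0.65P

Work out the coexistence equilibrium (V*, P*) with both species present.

V* ≈ 890, P* ≈ 38.6

From dP/dt = 0 with P > 0: 0.00073V* = 0.65, so V* = 890.
Substitute into dV/dt = 0: 0.78(1 - 890/2500) = 0.013P*.
The bracket is 0.644, giving P* = 0.502/0.013 = 38.6.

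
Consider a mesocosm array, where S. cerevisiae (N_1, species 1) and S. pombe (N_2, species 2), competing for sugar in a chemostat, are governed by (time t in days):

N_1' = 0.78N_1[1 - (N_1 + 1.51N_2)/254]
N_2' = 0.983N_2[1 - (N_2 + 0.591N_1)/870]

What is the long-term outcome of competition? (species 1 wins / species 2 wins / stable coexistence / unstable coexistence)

species 2 excludes species 1

Compare the nullcline intercepts: K1/α12 = 254/1.51 = 168 < K2 = 870; K2/α21 = 870/0.591 = 1470 > K1 = 254.
Since the inequalities point opposite ways, species 2 can invade but species 1 cannot.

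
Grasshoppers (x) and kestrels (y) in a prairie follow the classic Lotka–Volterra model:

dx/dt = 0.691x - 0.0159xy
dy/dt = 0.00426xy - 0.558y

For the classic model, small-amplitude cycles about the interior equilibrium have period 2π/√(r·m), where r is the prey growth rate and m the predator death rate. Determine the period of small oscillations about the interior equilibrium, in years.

T ≈ 10.1 years

Here r = 0.691 and m = 0.558, so r·m = 0.386.
ω = √0.386 = 0.621 per year, hence T = 2π/ω ≈ 10.1 years.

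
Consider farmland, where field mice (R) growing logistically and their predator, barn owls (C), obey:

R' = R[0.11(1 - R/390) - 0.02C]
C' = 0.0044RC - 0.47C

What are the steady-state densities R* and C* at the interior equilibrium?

R* ≈ 107, C* ≈ 3.99

From dC/dt = 0 with C > 0: 0.0044R* = 0.47, so R* = 107.
Substitute into dR/dt = 0: 0.11(1 - 107/390) = 0.02C*.
The bracket is 0.726, giving C* = 0.0799/0.02 = 3.99.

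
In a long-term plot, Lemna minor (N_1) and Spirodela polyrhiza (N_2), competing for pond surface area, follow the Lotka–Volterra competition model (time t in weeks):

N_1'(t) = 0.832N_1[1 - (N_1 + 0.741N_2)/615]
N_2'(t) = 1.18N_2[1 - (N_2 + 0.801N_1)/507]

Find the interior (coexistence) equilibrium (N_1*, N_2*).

Setting both brackets to zero gives the nullclines N_1 + 0.741N_2 = 615 and 0.801N_1 + N_2 = 507.
Substituting N_2 = 507 - 0.801N_1 into the first: N_1(1 - 0.741·0.801) = 615 - 0.741·507.
So N_1* = 239/0.406 = 589, and then N_2* = 507 - 0.801·589 = 35.4.

N_1* ≈ 589, N_2* ≈ 35.4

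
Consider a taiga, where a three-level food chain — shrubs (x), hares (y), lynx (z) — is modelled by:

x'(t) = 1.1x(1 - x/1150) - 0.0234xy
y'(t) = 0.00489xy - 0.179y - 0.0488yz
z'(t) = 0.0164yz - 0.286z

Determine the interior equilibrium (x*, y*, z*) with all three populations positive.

From dz/dt = 0: 0.0164y* = 0.286, so y* = 17.4.
From dx/dt = 0: 1.1(1 - x*/1150) = 0.0234·17.4, giving x* = 1150·(1 - 0.371) = 723.
From dy/dt = 0: 0.00489·723 - 0.179 = 0.0488z*, so z* = 3.36/0.0488 = 68.8.

x* ≈ 723, y* ≈ 17.4, z* ≈ 68.8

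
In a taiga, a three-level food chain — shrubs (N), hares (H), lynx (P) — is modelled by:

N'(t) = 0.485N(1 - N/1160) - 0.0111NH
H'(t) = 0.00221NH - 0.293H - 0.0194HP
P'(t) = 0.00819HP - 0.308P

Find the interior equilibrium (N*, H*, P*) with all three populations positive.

N* ≈ 162, H* ≈ 37.6, P* ≈ 3.31

From dP/dt = 0: 0.00819H* = 0.308, so H* = 37.6.
From dN/dt = 0: 0.485(1 - N*/1160) = 0.0111·37.6, giving N* = 1160·(1 - 0.861) = 162.
From dH/dt = 0: 0.00221·162 - 0.293 = 0.0194P*, so P* = 0.0641/0.0194 = 3.31.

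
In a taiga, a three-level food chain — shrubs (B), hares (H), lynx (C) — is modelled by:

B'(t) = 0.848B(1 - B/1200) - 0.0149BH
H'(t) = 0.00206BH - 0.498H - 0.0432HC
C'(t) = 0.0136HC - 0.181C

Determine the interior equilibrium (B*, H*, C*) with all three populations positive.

B* ≈ 919, H* ≈ 13.3, C* ≈ 32.3

From dC/dt = 0: 0.0136H* = 0.181, so H* = 13.3.
From dB/dt = 0: 0.848(1 - B*/1200) = 0.0149·13.3, giving B* = 1200·(1 - 0.234) = 919.
From dH/dt = 0: 0.00206·919 - 0.498 = 0.0432C*, so C* = 1.4/0.0432 = 32.3.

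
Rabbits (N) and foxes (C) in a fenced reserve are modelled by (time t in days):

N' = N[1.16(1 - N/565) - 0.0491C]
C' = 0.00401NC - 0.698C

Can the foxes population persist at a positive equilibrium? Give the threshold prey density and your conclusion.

The predator equation gives dC/dt > 0 only when N > 0.698/0.00401 = 174.
Without the predator, N → K = 565. Since 565 > 174, the predator can invade and persist.

Threshold N = 174; K > 174, so yes, the predator persists.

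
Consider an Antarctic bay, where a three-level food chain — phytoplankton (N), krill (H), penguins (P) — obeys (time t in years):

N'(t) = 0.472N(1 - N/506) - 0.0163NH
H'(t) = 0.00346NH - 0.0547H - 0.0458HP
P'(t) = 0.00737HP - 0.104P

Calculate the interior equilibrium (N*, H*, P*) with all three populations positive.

From dP/dt = 0: 0.00737H* = 0.104, so H* = 14.1.
From dN/dt = 0: 0.472(1 - N*/506) = 0.0163·14.1, giving N* = 506·(1 - 0.487) = 259.
From dH/dt = 0: 0.00346·259 - 0.0547 = 0.0458P*, so P* = 0.843/0.0458 = 18.4.

N* ≈ 259, H* ≈ 14.1, P* ≈ 18.4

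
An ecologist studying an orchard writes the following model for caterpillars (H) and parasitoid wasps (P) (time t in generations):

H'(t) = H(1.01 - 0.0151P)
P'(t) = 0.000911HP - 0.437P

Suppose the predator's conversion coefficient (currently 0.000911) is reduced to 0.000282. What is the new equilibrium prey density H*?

H* ≈ 1550

At the interior fixed point, setting dP/dt = 0 with P > 0 fixes H* = (predator death rate)/(HP coefficient) — independent of the other coefficients.
With the change, H* = 0.437/0.000282 = 1550; it rises from 480.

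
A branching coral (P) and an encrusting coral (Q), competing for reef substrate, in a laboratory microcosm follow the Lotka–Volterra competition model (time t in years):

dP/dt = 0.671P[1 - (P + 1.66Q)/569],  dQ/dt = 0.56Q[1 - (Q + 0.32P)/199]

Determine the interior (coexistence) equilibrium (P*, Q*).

P* ≈ 509, Q* ≈ 36.1

Setting both brackets to zero gives the nullclines P + 1.66Q = 569 and 0.32P + Q = 199.
Substituting Q = 199 - 0.32P into the first: P(1 - 1.66·0.32) = 569 - 1.66·199.
So P* = 239/0.469 = 509, and then Q* = 199 - 0.32·509 = 36.1.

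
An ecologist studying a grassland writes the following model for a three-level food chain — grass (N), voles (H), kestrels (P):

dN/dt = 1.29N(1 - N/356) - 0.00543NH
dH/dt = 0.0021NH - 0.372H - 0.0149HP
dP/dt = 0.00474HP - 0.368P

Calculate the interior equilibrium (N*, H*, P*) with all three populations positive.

N* ≈ 240, H* ≈ 77.6, P* ≈ 8.81

From dP/dt = 0: 0.00474H* = 0.368, so H* = 77.6.
From dN/dt = 0: 1.29(1 - N*/356) = 0.00543·77.6, giving N* = 356·(1 - 0.327) = 240.
From dH/dt = 0: 0.0021·240 - 0.372 = 0.0149P*, so P* = 0.131/0.0149 = 8.81.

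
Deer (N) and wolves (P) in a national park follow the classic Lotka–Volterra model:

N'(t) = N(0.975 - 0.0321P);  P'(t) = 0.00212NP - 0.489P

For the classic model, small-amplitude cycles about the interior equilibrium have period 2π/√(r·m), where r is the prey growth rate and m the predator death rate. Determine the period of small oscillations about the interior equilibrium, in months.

T ≈ 9.1 months

Here r = 0.975 and m = 0.489, so r·m = 0.477.
ω = √0.477 = 0.69 per month, hence T = 2π/ω ≈ 9.1 months.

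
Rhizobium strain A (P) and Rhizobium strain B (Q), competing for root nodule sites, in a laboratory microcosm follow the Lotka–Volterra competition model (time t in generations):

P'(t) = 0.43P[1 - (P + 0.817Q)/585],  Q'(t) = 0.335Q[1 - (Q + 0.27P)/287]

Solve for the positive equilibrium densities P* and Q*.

Setting both brackets to zero gives the nullclines P + 0.817Q = 585 and 0.27P + Q = 287.
Substituting Q = 287 - 0.27P into the first: P(1 - 0.817·0.27) = 585 - 0.817·287.
So P* = 351/0.779 = 450, and then Q* = 287 - 0.27·450 = 166.

P* ≈ 450, Q* ≈ 166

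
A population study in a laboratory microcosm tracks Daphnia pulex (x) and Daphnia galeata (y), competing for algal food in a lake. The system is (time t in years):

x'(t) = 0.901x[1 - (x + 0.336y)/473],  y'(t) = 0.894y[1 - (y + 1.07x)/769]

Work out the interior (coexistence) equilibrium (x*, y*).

x* ≈ 335, y* ≈ 410

Setting both brackets to zero gives the nullclines x + 0.336y = 473 and 1.07x + y = 769.
Substituting y = 769 - 1.07x into the first: x(1 - 0.336·1.07) = 473 - 0.336·769.
So x* = 215/0.64 = 335, and then y* = 769 - 1.07·335 = 410.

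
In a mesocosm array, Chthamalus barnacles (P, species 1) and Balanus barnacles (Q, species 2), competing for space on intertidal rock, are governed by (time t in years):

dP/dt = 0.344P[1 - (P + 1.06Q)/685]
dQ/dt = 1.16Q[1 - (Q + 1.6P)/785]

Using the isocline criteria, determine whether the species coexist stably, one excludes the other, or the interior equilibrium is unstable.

Compare the nullcline intercepts: K1/α12 = 685/1.06 = 646 < K2 = 785; K2/α21 = 785/1.6 = 491 < K1 = 685.
Since both are reversed, neither can invade when rare; the interior point is a saddle.

unstable coexistence (outcome depends on initial conditions)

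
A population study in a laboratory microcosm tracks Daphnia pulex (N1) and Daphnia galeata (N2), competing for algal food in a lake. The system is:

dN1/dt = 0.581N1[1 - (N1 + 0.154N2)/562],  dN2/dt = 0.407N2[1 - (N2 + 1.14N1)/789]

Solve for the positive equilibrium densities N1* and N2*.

N1* ≈ 534, N2* ≈ 180

Setting both brackets to zero gives the nullclines N1 + 0.154N2 = 562 and 1.14N1 + N2 = 789.
Substituting N2 = 789 - 1.14N1 into the first: N1(1 - 0.154·1.14) = 562 - 0.154·789.
So N1* = 440/0.824 = 534, and then N2* = 789 - 1.14·534 = 180.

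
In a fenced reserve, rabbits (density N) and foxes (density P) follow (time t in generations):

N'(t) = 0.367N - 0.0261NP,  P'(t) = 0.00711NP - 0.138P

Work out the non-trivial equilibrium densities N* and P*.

N* ≈ 19.4, P* ≈ 14.1

Set dP/dt = 0 with P > 0: 0.00711N - 0.138 = 0, so N* = 0.138/0.00711 = 19.4.
Set dN/dt = 0 with N > 0: 0.367 - 0.0261P = 0, so P* = 0.367/0.0261 = 14.1.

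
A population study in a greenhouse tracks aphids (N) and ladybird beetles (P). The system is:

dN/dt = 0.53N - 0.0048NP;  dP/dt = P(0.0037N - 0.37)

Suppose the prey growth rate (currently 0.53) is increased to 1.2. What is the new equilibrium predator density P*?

P* ≈ 250

At the interior fixed point, setting dN/dt = 0 with N > 0 fixes P* = (prey growth rate)/(NP coefficient) — independent of the other coefficients.
With the change, P* = 1.2/0.0048 = 250; it rises from 110.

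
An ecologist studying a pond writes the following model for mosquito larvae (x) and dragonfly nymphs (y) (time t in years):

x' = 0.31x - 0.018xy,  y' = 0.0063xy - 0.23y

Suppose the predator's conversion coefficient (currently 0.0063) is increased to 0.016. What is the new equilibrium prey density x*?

x* ≈ 14.4

At the interior fixed point, setting dy/dt = 0 with y > 0 fixes x* = (predator death rate)/(xy coefficient) — independent of the other coefficients.
With the change, x* = 0.23/0.016 = 14.4; it falls from 36.5.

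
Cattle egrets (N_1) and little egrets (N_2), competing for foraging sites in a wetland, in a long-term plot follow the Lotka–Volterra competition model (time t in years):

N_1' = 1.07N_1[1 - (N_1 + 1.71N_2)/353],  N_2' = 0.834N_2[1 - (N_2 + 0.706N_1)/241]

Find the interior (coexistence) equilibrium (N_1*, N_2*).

Setting both brackets to zero gives the nullclines N_1 + 1.71N_2 = 353 and 0.706N_1 + N_2 = 241.
Substituting N_2 = 241 - 0.706N_1 into the first: N_1(1 - 1.71·0.706) = 353 - 1.71·241.
So N_1* = -59.1/-0.207 = 285, and then N_2* = 241 - 0.706·285 = 39.7.

N_1* ≈ 285, N_2* ≈ 39.7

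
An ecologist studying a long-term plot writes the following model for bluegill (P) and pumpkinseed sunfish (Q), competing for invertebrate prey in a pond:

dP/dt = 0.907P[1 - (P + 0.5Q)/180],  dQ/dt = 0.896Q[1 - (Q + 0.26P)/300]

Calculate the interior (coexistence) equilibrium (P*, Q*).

Setting both brackets to zero gives the nullclines P + 0.5Q = 180 and 0.26P + Q = 300.
Substituting Q = 300 - 0.26P into the first: P(1 - 0.5·0.26) = 180 - 0.5·300.
So P* = 30/0.87 = 34.5, and then Q* = 300 - 0.26·34.5 = 291.

P* ≈ 34.5, Q* ≈ 291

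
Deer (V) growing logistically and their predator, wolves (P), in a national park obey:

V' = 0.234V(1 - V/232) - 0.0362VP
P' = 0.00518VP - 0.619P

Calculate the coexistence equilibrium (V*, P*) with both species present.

From dP/dt = 0 with P > 0: 0.00518V* = 0.619, so V* = 119.
Substitute into dV/dt = 0: 0.234(1 - 119/232) = 0.0362P*.
The bracket is 0.485, giving P* = 0.113/0.0362 = 3.13.

V* ≈ 119, P* ≈ 3.13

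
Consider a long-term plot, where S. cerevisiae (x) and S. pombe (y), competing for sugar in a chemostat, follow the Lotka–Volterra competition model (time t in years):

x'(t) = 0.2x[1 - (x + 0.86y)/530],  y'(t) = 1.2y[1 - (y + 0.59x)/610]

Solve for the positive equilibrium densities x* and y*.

x* ≈ 11, y* ≈ 604

Setting both brackets to zero gives the nullclines x + 0.86y = 530 and 0.59x + y = 610.
Substituting y = 610 - 0.59x into the first: x(1 - 0.86·0.59) = 530 - 0.86·610.
So x* = 5.4/0.493 = 11, and then y* = 610 - 0.59·11 = 604.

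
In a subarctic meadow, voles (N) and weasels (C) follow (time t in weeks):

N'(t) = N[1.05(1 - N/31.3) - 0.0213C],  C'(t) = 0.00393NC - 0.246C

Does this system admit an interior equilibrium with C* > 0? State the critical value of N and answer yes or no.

Threshold N = 62.6; K < 62.6, so no, the predator goes extinct.

The predator equation gives dC/dt > 0 only when N > 0.246/0.00393 = 62.6.
Without the predator, N → K = 31.3. Since 31.3 < 62.6, the predator cannot invade.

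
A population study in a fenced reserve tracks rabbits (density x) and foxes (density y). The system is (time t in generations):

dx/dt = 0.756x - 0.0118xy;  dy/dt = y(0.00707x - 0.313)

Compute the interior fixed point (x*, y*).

Set dy/dt = 0 with y > 0: 0.00707x - 0.313 = 0, so x* = 0.313/0.00707 = 44.3.
Set dx/dt = 0 with x > 0: 0.756 - 0.0118y = 0, so y* = 0.756/0.0118 = 64.1.

x* ≈ 44.3, y* ≈ 64.1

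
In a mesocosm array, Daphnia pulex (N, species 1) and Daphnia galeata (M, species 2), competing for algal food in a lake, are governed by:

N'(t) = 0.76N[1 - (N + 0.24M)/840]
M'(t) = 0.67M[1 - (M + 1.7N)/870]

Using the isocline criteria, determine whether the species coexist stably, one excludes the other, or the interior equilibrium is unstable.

Compare the nullcline intercepts: K1/α12 = 840/0.24 = 3500 > K2 = 870; K2/α21 = 870/1.7 = 512 < K1 = 840.
Since the inequalities point opposite ways, species 1 can invade but species 2 cannot.

species 1 excludes species 2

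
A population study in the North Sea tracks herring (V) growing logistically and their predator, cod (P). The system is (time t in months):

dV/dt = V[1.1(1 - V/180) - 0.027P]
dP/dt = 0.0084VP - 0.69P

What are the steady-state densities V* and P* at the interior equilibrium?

From dP/dt = 0 with P > 0: 0.0084V* = 0.69, so V* = 82.1.
Substitute into dV/dt = 0: 1.1(1 - 82.1/180) = 0.027P*.
The bracket is 0.544, giving P* = 0.598/0.027 = 22.1.

V* ≈ 82.1, P* ≈ 22.1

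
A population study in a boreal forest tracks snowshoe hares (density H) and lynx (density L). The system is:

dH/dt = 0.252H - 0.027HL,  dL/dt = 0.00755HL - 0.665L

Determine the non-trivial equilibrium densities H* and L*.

H* ≈ 88.1, L* ≈ 9.33

Set dL/dt = 0 with L > 0: 0.00755H - 0.665 = 0, so H* = 0.665/0.00755 = 88.1.
Set dH/dt = 0 with H > 0: 0.252 - 0.027L = 0, so L* = 0.252/0.027 = 9.33.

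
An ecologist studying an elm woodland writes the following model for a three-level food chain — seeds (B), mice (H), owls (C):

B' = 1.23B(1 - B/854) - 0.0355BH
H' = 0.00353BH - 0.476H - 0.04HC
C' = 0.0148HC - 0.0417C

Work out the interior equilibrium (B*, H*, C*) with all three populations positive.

From dC/dt = 0: 0.0148H* = 0.0417, so H* = 2.82.
From dB/dt = 0: 1.23(1 - B*/854) = 0.0355·2.82, giving B* = 854·(1 - 0.0813) = 785.
From dH/dt = 0: 0.00353·785 - 0.476 = 0.04C*, so C* = 2.29/0.04 = 57.3.

B* ≈ 785, H* ≈ 2.82, C* ≈ 57.3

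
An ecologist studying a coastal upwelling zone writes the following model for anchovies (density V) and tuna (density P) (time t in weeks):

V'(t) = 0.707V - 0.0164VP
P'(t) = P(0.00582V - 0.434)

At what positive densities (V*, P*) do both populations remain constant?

V* ≈ 74.6, P* ≈ 43.1

Set dP/dt = 0 with P > 0: 0.00582V - 0.434 = 0, so V* = 0.434/0.00582 = 74.6.
Set dV/dt = 0 with V > 0: 0.707 - 0.0164P = 0, so P* = 0.707/0.0164 = 43.1.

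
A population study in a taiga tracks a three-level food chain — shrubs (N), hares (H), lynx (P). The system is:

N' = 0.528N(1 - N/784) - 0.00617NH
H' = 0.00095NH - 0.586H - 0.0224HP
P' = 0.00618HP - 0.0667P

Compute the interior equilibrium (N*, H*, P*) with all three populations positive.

N* ≈ 685, H* ≈ 10.8, P* ≈ 2.9

From dP/dt = 0: 0.00618H* = 0.0667, so H* = 10.8.
From dN/dt = 0: 0.528(1 - N*/784) = 0.00617·10.8, giving N* = 784·(1 - 0.126) = 685.
From dH/dt = 0: 0.00095·685 - 0.586 = 0.0224P*, so P* = 0.0649/0.0224 = 2.9.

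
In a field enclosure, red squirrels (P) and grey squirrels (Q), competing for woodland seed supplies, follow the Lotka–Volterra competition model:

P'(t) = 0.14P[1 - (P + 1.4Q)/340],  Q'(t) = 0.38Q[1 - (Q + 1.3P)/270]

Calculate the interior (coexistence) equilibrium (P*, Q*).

Setting both brackets to zero gives the nullclines P + 1.4Q = 340 and 1.3P + Q = 270.
Substituting Q = 270 - 1.3P into the first: P(1 - 1.4·1.3) = 340 - 1.4·270.
So P* = -38/-0.82 = 46.3, and then Q* = 270 - 1.3·46.3 = 210.

P* ≈ 46.3, Q* ≈ 210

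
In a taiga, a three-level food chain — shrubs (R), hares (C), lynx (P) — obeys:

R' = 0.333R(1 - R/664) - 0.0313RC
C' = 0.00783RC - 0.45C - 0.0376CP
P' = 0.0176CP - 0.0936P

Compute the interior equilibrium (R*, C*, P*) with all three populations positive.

From dP/dt = 0: 0.0176C* = 0.0936, so C* = 5.32.
From dR/dt = 0: 0.333(1 - R*/664) = 0.0313·5.32, giving R* = 664·(1 - 0.5) = 332.
From dC/dt = 0: 0.00783·332 - 0.45 = 0.0376P*, so P* = 2.15/0.0376 = 57.2.

R* ≈ 332, C* ≈ 5.32, P* ≈ 57.2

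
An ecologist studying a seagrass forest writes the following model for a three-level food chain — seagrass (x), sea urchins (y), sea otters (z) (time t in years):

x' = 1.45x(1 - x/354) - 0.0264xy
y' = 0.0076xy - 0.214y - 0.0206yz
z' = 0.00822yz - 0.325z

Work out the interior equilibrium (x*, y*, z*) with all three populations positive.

x* ≈ 99.2, y* ≈ 39.5, z* ≈ 26.2

From dz/dt = 0: 0.00822y* = 0.325, so y* = 39.5.
From dx/dt = 0: 1.45(1 - x*/354) = 0.0264·39.5, giving x* = 354·(1 - 0.72) = 99.2.
From dy/dt = 0: 0.0076·99.2 - 0.214 = 0.0206z*, so z* = 0.54/0.0206 = 26.2.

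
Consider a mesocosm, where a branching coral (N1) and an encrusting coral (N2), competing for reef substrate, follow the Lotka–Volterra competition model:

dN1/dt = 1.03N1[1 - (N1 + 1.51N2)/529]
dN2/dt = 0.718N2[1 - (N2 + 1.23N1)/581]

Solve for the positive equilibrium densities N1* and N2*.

N1* ≈ 406, N2* ≈ 81.3

Setting both brackets to zero gives the nullclines N1 + 1.51N2 = 529 and 1.23N1 + N2 = 581.
Substituting N2 = 581 - 1.23N1 into the first: N1(1 - 1.51·1.23) = 529 - 1.51·581.
So N1* = -348/-0.857 = 406, and then N2* = 581 - 1.23·406 = 81.3.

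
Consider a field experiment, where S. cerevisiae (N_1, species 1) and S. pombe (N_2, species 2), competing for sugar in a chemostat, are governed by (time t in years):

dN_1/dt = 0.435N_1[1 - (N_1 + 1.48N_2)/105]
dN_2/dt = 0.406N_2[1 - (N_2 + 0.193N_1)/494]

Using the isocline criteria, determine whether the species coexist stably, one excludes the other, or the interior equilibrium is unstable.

species 2 excludes species 1

Compare the nullcline intercepts: K1/α12 = 105/1.48 = 70.9 < K2 = 494; K2/α21 = 494/0.193 = 2560 > K1 = 105.
Since the inequalities point opposite ways, species 2 can invade but species 1 cannot.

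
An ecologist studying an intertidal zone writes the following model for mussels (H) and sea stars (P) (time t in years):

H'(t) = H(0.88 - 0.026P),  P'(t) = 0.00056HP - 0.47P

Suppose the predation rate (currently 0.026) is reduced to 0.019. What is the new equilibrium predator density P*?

P* ≈ 46.3

At the interior fixed point, setting dH/dt = 0 with H > 0 fixes P* = (prey growth rate)/(HP coefficient) — independent of the other coefficients.
With the change, P* = 0.88/0.019 = 46.3; it rises from 33.8.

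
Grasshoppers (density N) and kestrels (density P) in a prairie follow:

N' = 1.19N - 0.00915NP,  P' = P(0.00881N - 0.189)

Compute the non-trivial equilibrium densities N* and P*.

N* ≈ 21.5, P* ≈ 130

Set dP/dt = 0 with P > 0: 0.00881N - 0.189 = 0, so N* = 0.189/0.00881 = 21.5.
Set dN/dt = 0 with N > 0: 1.19 - 0.00915P = 0, so P* = 1.19/0.00915 = 130.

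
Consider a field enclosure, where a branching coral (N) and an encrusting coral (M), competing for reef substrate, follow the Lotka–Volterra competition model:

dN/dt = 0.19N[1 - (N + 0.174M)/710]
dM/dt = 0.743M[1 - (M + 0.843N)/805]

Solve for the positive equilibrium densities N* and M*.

Setting both brackets to zero gives the nullclines N + 0.174M = 710 and 0.843N + M = 805.
Substituting M = 805 - 0.843N into the first: N(1 - 0.174·0.843) = 710 - 0.174·805.
So N* = 570/0.853 = 668, and then M* = 805 - 0.843·668 = 242.

N* ≈ 668, M* ≈ 242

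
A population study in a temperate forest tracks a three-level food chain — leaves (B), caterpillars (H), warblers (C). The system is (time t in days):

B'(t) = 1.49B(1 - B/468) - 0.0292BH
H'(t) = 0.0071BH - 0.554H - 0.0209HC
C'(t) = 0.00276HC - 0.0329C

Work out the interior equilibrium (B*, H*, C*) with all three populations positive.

From dC/dt = 0: 0.00276H* = 0.0329, so H* = 11.9.
From dB/dt = 0: 1.49(1 - B*/468) = 0.0292·11.9, giving B* = 468·(1 - 0.234) = 359.
From dH/dt = 0: 0.0071·359 - 0.554 = 0.0209C*, so C* = 1.99/0.0209 = 95.3.

B* ≈ 359, H* ≈ 11.9, C* ≈ 95.3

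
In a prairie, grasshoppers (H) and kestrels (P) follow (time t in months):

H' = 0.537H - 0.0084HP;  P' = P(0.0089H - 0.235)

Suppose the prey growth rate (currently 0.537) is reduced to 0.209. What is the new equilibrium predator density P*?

P* ≈ 24.9

At the interior fixed point, setting dH/dt = 0 with H > 0 fixes P* = (prey growth rate)/(HP coefficient) — independent of the other coefficients.
With the change, P* = 0.209/0.0084 = 24.9; it falls from 63.9.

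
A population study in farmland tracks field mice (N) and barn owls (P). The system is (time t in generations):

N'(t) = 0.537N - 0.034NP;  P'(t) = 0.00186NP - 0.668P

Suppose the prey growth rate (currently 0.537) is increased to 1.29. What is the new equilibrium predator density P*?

At the interior fixed point, setting dN/dt = 0 with N > 0 fixes P* = (prey growth rate)/(NP coefficient) — independent of the other coefficients.
With the change, P* = 1.29/0.034 = 37.9; it rises from 15.8.

P* ≈ 37.9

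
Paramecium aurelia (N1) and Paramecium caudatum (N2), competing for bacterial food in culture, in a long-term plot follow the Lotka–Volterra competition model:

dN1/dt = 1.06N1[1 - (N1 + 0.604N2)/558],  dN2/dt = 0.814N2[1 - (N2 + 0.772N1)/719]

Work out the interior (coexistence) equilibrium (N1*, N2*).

N1* ≈ 232, N2* ≈ 540

Setting both brackets to zero gives the nullclines N1 + 0.604N2 = 558 and 0.772N1 + N2 = 719.
Substituting N2 = 719 - 0.772N1 into the first: N1(1 - 0.604·0.772) = 558 - 0.604·719.
So N1* = 124/0.534 = 232, and then N2* = 719 - 0.772·232 = 540.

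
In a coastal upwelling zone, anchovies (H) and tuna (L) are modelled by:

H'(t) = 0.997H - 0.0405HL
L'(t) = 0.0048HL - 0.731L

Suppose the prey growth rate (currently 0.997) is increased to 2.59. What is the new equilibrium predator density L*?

At the interior fixed point, setting dH/dt = 0 with H > 0 fixes L* = (prey growth rate)/(HL coefficient) — independent of the other coefficients.
With the change, L* = 2.59/0.0405 = 64; it rises from 24.6.

L* ≈ 64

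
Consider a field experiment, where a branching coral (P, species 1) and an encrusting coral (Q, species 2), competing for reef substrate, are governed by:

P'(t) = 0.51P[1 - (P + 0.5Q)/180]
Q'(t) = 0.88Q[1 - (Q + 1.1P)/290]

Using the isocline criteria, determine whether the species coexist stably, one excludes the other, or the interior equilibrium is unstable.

Compare the nullcline intercepts: K1/α12 = 180/0.5 = 360 > K2 = 290; K2/α21 = 290/1.1 = 264 > K1 = 180.
Since both inequalities hold, each species can invade when rare, so the interior equilibrium is stable.

stable coexistence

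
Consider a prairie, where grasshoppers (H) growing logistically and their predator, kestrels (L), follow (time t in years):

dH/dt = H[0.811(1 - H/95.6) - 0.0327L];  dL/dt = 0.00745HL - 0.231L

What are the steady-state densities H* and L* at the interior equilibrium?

H* ≈ 31, L* ≈ 16.8

From dL/dt = 0 with L > 0: 0.00745H* = 0.231, so H* = 31.
Substitute into dH/dt = 0: 0.811(1 - 31/95.6) = 0.0327L*.
The bracket is 0.676, giving L* = 0.548/0.0327 = 16.8.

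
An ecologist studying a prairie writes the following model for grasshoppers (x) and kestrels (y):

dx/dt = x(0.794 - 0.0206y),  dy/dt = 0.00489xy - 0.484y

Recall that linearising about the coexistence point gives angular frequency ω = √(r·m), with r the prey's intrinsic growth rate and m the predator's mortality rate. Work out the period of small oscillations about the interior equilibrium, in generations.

Here r = 0.794 and m = 0.484, so r·m = 0.384.
ω = √0.384 = 0.62 per generation, hence T = 2π/ω ≈ 10.1 generations.

T ≈ 10.1 generations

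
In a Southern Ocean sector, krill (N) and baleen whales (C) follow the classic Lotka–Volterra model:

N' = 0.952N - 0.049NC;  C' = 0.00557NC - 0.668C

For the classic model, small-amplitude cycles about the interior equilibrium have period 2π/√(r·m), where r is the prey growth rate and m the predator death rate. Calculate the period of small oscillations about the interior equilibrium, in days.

T ≈ 7.88 days

Here r = 0.952 and m = 0.668, so r·m = 0.636.
ω = √0.636 = 0.797 per day, hence T = 2π/ω ≈ 7.88 days.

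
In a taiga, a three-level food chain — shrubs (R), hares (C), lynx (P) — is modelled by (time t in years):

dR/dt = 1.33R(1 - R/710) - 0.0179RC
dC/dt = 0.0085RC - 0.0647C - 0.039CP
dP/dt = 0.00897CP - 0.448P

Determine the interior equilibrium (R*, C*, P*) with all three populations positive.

R* ≈ 233, C* ≈ 49.9, P* ≈ 49.1

From dP/dt = 0: 0.00897C* = 0.448, so C* = 49.9.
From dR/dt = 0: 1.33(1 - R*/710) = 0.0179·49.9, giving R* = 710·(1 - 0.672) = 233.
From dC/dt = 0: 0.0085·233 - 0.0647 = 0.039P*, so P* = 1.91/0.039 = 49.1.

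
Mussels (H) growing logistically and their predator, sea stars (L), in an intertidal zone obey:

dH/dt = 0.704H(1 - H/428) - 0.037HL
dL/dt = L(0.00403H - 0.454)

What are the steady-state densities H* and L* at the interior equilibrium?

From dL/dt = 0 with L > 0: 0.00403H* = 0.454, so H* = 113.
Substitute into dH/dt = 0: 0.704(1 - 113/428) = 0.037L*.
The bracket is 0.737, giving L* = 0.519/0.037 = 14.

H* ≈ 113, L* ≈ 14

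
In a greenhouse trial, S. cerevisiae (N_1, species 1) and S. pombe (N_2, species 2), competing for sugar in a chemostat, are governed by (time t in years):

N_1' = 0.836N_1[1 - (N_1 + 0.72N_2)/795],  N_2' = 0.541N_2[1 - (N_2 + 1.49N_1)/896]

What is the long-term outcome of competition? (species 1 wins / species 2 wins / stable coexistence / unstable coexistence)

species 1 excludes species 2

Compare the nullcline intercepts: K1/α12 = 795/0.72 = 1100 > K2 = 896; K2/α21 = 896/1.49 = 601 < K1 = 795.
Since the inequalities point opposite ways, species 1 can invade but species 2 cannot.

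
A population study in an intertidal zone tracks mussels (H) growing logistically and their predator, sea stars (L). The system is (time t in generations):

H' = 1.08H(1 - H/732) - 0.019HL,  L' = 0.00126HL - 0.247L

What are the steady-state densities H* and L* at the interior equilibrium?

From dL/dt = 0 with L > 0: 0.00126H* = 0.247, so H* = 196.
Substitute into dH/dt = 0: 1.08(1 - 196/732) = 0.019L*.
The bracket is 0.732, giving L* = 0.791/0.019 = 41.6.

H* ≈ 196, L* ≈ 41.6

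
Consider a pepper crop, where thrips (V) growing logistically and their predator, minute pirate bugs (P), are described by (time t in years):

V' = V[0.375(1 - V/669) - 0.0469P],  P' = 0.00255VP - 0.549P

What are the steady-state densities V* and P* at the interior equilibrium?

From dP/dt = 0 with P > 0: 0.00255V* = 0.549, so V* = 215.
Substitute into dV/dt = 0: 0.375(1 - 215/669) = 0.0469P*.
The bracket is 0.678, giving P* = 0.254/0.0469 = 5.42.

V* ≈ 215, P* ≈ 5.42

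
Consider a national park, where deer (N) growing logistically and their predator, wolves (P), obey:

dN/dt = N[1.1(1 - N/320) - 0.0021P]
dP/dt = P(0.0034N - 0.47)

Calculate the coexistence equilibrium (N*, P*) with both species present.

From dP/dt = 0 with P > 0: 0.0034N* = 0.47, so N* = 138.
Substitute into dN/dt = 0: 1.1(1 - 138/320) = 0.0021P*.
The bracket is 0.568, giving P* = 0.625/0.0021 = 298.

N* ≈ 138, P* ≈ 298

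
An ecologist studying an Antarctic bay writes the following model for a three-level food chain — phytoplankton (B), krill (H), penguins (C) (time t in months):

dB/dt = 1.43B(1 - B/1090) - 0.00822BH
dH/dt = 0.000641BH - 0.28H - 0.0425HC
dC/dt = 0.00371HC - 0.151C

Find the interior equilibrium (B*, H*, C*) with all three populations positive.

From dC/dt = 0: 0.00371H* = 0.151, so H* = 40.7.
From dB/dt = 0: 1.43(1 - B*/1090) = 0.00822·40.7, giving B* = 1090·(1 - 0.234) = 835.
From dH/dt = 0: 0.000641·835 - 0.28 = 0.0425C*, so C* = 0.255/0.0425 = 6.01.

B* ≈ 835, H* ≈ 40.7, C* ≈ 6.01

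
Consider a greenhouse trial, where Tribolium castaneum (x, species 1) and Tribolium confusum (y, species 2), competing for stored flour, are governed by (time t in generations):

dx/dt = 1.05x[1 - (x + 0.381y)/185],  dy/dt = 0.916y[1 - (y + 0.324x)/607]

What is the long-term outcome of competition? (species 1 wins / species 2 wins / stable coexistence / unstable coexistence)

species 2 excludes species 1

Compare the nullcline intercepts: K1/α12 = 185/0.381 = 486 < K2 = 607; K2/α21 = 607/0.324 = 1870 > K1 = 185.
Since the inequalities point opposite ways, species 2 can invade but species 1 cannot.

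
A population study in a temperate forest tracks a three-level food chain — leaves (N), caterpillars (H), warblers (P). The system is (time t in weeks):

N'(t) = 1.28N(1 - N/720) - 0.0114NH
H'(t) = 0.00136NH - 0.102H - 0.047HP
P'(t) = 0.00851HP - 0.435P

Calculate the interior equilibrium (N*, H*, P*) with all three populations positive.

N* ≈ 392, H* ≈ 51.1, P* ≈ 9.18

From dP/dt = 0: 0.00851H* = 0.435, so H* = 51.1.
From dN/dt = 0: 1.28(1 - N*/720) = 0.0114·51.1, giving N* = 720·(1 - 0.455) = 392.
From dH/dt = 0: 0.00136·392 - 0.102 = 0.047P*, so P* = 0.431/0.047 = 9.18.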